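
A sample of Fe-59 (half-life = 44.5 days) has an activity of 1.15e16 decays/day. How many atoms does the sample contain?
N = A/λ = 7.383e17 atoms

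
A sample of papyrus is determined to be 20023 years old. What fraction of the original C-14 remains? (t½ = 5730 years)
N/N₀ = (1/2)^(t/t½) = 0.08873 = 8.87%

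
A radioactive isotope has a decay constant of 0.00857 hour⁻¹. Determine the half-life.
t½ = ln(2)/λ = 80.88 hours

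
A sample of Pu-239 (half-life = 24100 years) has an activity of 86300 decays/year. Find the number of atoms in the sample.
N = A/λ = 3.001e9 atoms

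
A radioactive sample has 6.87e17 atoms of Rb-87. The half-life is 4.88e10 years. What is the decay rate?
A = λN = 9.758e6 decays/year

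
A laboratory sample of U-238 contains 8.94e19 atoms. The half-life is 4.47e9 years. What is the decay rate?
A = λN = 1.386e10 decays/year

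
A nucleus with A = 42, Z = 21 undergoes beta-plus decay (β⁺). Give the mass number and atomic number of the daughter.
Daughter: A = 42, Z = 20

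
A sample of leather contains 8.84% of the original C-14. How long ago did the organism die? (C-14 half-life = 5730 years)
Age = t½ × log₂(1/ratio) = 20050 years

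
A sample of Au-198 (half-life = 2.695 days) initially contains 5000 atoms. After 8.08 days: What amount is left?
N = N₀(1/2)^(t/t½) = 625.8 atoms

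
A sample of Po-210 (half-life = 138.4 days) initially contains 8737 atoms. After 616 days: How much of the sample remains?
N = N₀(1/2)^(t/t½) = 399.5 atoms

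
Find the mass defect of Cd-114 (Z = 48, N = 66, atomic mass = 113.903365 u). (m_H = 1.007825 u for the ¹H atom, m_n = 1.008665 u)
Δm = Z·m_H + N·m_n − M = 1.044 u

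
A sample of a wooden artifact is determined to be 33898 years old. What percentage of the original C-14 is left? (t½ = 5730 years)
N/N₀ = (1/2)^(t/t½) = 0.01656 = 1.66%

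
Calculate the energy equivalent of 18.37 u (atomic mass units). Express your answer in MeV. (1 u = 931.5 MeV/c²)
E = mc² = 17110 MeV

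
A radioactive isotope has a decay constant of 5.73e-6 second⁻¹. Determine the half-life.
t½ = ln(2)/λ = 1.21e5 seconds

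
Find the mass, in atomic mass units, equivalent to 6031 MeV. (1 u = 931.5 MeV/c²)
m = E/c² = 6.475 u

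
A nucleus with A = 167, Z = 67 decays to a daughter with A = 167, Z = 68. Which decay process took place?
ΔA = 0, ΔZ = +1 ⇒ beta-minus decay (β⁻)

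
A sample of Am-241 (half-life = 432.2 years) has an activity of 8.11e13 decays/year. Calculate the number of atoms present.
N = A/λ = 5.057e16 atoms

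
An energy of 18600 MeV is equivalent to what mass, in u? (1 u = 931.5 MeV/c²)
m = E/c² = 19.97 u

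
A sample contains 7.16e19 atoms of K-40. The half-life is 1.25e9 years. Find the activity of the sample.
A = λN = 3.97e10 decays/year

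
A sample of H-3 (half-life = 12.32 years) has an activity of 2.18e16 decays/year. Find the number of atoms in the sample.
N = A/λ = 3.875e17 atoms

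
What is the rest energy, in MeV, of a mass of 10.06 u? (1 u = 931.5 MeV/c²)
E = mc² = 9371 MeV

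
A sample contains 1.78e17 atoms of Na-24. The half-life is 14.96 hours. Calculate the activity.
A = λN = 8.247e15 decays/hour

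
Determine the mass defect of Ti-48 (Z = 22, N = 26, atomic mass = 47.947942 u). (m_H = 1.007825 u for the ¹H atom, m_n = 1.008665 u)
Δm = Z·m_H + N·m_n − M = 0.4495 u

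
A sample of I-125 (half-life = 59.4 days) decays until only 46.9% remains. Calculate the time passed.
t = t½ × log₂(N₀/N) = 64.89 days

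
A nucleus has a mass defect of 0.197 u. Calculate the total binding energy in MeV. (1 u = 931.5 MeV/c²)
B.E. = Δm × 931.5 = 183.5 MeV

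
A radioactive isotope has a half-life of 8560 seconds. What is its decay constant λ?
λ = ln(2)/t½ = 8.098e-5 second⁻¹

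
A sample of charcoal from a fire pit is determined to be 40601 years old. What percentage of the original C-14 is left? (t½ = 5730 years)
N/N₀ = (1/2)^(t/t½) = 0.007362 = 0.736%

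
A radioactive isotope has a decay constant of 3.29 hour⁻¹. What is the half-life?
t½ = ln(2)/λ = 0.2107 hours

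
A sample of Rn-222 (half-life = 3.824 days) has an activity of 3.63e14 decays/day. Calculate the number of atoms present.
N = A/λ = 2.003e15 atoms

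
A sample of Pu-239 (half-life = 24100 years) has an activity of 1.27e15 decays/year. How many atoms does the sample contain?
N = A/λ = 4.416e19 atoms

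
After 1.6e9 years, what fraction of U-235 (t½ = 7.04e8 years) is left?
N/N₀ = (1/2)^(t/t½) = 0.2069 = 20.7%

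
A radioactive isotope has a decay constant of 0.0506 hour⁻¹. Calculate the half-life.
t½ = ln(2)/λ = 13.7 hours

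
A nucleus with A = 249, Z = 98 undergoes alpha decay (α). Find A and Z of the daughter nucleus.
Daughter: A = 245, Z = 96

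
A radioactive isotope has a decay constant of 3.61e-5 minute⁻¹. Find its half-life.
t½ = ln(2)/λ = 19200 minutes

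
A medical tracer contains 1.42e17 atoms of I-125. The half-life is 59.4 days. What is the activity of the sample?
A = λN = 1.657e15 decays/day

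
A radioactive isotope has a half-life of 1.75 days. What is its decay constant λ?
λ = ln(2)/t½ = 0.3961 day⁻¹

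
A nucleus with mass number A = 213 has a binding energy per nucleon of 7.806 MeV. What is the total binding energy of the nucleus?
B.E. = 7.806 × 213 = 1663 MeV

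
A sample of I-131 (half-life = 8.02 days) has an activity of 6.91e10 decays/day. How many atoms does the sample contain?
N = A/λ = 7.995e11 atoms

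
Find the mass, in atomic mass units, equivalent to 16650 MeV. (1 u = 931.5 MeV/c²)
m = E/c² = 17.87 u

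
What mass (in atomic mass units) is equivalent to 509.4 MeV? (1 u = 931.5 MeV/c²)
m = E/c² = 0.5469 u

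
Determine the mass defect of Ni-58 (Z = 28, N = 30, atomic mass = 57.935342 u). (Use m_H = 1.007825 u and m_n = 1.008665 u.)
Δm = Z·m_H + N·m_n − M = 0.5437 u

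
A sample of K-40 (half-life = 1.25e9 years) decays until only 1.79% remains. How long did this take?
t = t½ × log₂(N₀/N) = 7.255e9 years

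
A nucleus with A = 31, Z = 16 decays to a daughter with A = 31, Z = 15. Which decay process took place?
ΔA = 0, ΔZ = -1 ⇒ beta-plus decay (β⁺) or electron capture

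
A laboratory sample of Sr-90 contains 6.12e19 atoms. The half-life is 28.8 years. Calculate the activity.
A = λN = 1.473e18 decays/year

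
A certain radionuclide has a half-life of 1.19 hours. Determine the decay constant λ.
λ = ln(2)/t½ = 0.5825 hour⁻¹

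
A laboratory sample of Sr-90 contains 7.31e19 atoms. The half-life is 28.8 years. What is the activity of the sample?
A = λN = 1.759e18 decays/year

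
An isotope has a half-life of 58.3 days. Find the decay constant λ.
λ = ln(2)/t½ = 0.01189 day⁻¹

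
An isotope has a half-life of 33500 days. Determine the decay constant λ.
λ = ln(2)/t½ = 2.069e-5 day⁻¹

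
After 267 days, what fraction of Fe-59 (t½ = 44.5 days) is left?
N/N₀ = (1/2)^(t/t½) = 0.01562 = 1.56%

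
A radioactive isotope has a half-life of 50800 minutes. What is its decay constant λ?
λ = ln(2)/t½ = 1.364e-5 minute⁻¹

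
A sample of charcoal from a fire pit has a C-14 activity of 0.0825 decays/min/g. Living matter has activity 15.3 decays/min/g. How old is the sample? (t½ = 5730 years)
Age = t½ × log₂(A₀/A) = 43180 years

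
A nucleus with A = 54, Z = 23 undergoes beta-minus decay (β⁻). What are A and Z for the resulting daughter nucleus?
Daughter: A = 54, Z = 24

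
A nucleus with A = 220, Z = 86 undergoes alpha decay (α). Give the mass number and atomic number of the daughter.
Daughter: A = 216, Z = 84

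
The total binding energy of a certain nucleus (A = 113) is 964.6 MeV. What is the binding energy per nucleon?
B.E./A = 964.6/113 = 8.536 MeV/nucleon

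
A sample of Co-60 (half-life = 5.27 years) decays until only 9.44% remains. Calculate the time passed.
t = t½ × log₂(N₀/N) = 17.94 years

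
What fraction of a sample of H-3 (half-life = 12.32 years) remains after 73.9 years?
N/N₀ = (1/2)^(t/t½) = 0.01564 = 1.56%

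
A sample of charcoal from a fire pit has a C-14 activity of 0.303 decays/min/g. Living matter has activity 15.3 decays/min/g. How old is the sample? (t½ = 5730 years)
Age = t½ × log₂(A₀/A) = 32420 years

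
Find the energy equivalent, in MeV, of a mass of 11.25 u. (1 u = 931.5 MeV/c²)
E = mc² = 10480 MeV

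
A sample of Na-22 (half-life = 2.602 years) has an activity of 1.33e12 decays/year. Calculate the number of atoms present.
N = A/λ = 4.993e12 atoms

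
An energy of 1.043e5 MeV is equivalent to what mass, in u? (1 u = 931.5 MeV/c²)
m = E/c² = 112 u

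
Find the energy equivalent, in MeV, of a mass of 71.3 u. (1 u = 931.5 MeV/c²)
E = mc² = 66420 MeV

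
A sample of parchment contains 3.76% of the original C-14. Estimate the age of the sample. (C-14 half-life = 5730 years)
Age = t½ × log₂(1/ratio) = 27120 years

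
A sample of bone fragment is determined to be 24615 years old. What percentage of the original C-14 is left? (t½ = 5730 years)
N/N₀ = (1/2)^(t/t½) = 0.05091 = 5.09%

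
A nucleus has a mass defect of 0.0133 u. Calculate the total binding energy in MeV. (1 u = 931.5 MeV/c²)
B.E. = Δm × 931.5 = 12.39 MeV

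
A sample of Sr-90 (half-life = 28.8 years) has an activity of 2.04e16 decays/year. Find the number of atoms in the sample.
N = A/λ = 8.476e17 atoms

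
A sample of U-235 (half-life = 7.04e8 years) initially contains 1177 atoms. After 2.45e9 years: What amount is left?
N = N₀(1/2)^(t/t½) = 105.5 atoms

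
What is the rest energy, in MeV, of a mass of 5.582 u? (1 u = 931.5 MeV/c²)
E = mc² = 5200 MeV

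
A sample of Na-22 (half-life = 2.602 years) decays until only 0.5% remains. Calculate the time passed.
t = t½ × log₂(N₀/N) = 19.89 years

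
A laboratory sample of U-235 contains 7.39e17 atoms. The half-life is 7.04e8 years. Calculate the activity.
A = λN = 7.276e8 decays/year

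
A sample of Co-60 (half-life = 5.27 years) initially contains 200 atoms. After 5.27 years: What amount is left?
N = N₀(1/2)^(t/t½) = 100 atoms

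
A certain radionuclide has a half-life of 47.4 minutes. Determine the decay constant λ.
λ = ln(2)/t½ = 0.01462 minute⁻¹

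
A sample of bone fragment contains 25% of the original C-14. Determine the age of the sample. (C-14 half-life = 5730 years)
Age = t½ × log₂(1/ratio) = 11460 years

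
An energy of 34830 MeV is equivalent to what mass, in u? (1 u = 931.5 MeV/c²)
m = E/c² = 37.39 u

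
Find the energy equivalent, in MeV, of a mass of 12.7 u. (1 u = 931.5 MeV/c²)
E = mc² = 11830 MeV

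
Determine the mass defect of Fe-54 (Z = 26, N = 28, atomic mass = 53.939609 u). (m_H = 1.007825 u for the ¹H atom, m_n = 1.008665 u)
Δm = Z·m_H + N·m_n − M = 0.5065 u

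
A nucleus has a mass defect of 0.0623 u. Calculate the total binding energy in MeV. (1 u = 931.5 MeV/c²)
B.E. = Δm × 931.5 = 58.03 MeV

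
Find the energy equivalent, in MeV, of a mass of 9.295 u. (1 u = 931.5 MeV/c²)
E = mc² = 8658 MeV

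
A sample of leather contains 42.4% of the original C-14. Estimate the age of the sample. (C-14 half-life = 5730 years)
Age = t½ × log₂(1/ratio) = 7093 years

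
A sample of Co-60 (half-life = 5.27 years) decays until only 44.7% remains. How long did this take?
t = t½ × log₂(N₀/N) = 6.122 years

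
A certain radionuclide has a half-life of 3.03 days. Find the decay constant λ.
λ = ln(2)/t½ = 0.2288 day⁻¹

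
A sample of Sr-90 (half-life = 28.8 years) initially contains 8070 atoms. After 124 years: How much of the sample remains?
N = N₀(1/2)^(t/t½) = 408.1 atoms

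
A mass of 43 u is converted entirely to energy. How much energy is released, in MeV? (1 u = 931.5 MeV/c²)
E = mc² = 40050 MeV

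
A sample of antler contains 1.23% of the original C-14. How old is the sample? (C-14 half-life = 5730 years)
Age = t½ × log₂(1/ratio) = 36360 years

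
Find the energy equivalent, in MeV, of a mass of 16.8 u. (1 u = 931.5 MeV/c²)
E = mc² = 15650 MeV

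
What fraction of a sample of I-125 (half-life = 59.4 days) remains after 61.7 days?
N/N₀ = (1/2)^(t/t½) = 0.4868 = 48.7%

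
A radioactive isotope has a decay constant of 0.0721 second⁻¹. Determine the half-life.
t½ = ln(2)/λ = 9.614 seconds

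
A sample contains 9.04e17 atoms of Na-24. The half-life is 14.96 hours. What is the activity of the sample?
A = λN = 4.189e16 decays/hour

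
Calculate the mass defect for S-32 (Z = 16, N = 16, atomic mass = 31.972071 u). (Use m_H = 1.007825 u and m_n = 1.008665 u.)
Δm = Z·m_H + N·m_n − M = 0.2918 u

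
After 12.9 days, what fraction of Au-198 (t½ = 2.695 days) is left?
N/N₀ = (1/2)^(t/t½) = 0.03623 = 3.62%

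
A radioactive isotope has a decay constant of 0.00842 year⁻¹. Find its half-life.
t½ = ln(2)/λ = 82.32 years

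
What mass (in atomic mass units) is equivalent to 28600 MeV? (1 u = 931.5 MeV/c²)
m = E/c² = 30.7 u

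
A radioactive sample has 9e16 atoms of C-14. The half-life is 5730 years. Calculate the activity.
A = λN = 1.089e13 decays/year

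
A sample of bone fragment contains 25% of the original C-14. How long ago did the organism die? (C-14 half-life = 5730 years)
Age = t½ × log₂(1/ratio) = 11460 years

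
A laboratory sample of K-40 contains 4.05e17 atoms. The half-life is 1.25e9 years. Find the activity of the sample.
A = λN = 2.246e8 decays/year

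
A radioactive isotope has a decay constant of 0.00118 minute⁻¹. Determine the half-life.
t½ = ln(2)/λ = 587.4 minutes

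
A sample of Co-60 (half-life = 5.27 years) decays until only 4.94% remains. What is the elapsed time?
t = t½ × log₂(N₀/N) = 22.87 years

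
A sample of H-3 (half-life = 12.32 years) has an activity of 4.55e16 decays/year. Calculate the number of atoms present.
N = A/λ = 8.087e17 atoms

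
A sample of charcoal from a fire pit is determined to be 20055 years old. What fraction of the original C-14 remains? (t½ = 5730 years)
N/N₀ = (1/2)^(t/t½) = 0.08839 = 8.84%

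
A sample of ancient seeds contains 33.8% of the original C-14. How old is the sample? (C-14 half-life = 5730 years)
Age = t½ × log₂(1/ratio) = 8967 years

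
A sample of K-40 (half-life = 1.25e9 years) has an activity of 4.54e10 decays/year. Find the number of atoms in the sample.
N = A/λ = 8.187e19 atoms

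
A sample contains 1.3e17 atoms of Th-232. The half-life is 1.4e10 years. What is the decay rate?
A = λN = 6.436e6 decays/year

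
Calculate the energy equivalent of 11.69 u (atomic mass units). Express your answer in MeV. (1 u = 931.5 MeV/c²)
E = mc² = 10890 MeV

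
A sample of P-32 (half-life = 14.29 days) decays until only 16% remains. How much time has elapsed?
t = t½ × log₂(N₀/N) = 37.78 days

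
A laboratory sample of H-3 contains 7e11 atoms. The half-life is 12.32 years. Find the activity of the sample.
A = λN = 3.938e10 decays/year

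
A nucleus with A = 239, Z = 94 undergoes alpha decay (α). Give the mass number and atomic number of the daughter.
Daughter: A = 235, Z = 92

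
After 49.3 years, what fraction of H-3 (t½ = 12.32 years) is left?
N/N₀ = (1/2)^(t/t½) = 0.06243 = 6.24%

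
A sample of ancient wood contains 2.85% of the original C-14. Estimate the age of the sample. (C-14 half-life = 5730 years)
Age = t½ × log₂(1/ratio) = 29410 years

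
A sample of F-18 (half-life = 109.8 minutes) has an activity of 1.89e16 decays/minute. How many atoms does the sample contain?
N = A/λ = 2.994e18 atoms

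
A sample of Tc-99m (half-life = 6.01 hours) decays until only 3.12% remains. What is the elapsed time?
t = t½ × log₂(N₀/N) = 30.06 hours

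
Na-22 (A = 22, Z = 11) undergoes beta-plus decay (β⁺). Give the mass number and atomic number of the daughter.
Daughter: A = 22, Z = 10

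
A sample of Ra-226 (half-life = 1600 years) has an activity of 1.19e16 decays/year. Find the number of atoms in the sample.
N = A/λ = 2.747e19 atoms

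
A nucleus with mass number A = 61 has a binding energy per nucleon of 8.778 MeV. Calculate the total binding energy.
B.E. = 8.778 × 61 = 535.5 MeV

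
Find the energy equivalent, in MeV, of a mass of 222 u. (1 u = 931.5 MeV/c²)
E = mc² = 2.068e5 MeV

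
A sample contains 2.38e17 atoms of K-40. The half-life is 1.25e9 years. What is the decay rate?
A = λN = 1.32e8 decays/year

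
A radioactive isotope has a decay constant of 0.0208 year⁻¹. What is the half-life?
t½ = ln(2)/λ = 33.32 years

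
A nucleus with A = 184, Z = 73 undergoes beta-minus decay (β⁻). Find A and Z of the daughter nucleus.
Daughter: A = 184, Z = 74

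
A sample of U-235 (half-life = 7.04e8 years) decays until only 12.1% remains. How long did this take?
t = t½ × log₂(N₀/N) = 2.145e9 years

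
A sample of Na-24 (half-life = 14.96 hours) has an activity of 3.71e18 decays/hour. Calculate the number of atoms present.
N = A/λ = 8.007e19 atoms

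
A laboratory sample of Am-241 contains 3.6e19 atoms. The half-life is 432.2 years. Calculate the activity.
A = λN = 5.774e16 decays/year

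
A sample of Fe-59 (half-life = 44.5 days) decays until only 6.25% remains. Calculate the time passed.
t = t½ × log₂(N₀/N) = 178 days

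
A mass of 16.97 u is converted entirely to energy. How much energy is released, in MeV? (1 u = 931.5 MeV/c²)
E = mc² = 15810 MeV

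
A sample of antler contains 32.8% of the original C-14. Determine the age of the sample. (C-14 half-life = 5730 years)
Age = t½ × log₂(1/ratio) = 9215 years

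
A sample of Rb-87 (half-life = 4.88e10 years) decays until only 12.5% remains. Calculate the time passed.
t = t½ × log₂(N₀/N) = 1.464e11 years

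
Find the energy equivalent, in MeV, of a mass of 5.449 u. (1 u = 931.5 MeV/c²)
E = mc² = 5076 MeV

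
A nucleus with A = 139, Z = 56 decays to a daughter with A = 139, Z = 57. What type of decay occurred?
ΔA = 0, ΔZ = +1 ⇒ beta-minus decay (β⁻)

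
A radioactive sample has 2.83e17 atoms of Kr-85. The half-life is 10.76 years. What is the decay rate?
A = λN = 1.823e16 decays/year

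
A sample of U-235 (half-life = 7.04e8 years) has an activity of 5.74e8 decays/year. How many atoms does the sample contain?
N = A/λ = 5.83e17 atoms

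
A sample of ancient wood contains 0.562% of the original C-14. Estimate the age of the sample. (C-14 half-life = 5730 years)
Age = t½ × log₂(1/ratio) = 42830 years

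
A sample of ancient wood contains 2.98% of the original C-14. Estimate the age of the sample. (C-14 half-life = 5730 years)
Age = t½ × log₂(1/ratio) = 29040 years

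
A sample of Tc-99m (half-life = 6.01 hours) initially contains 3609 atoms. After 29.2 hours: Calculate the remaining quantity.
N = N₀(1/2)^(t/t½) = 124.4 atoms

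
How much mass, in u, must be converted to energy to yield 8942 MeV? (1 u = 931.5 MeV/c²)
m = E/c² = 9.6 u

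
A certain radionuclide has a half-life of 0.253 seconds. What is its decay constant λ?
λ = ln(2)/t½ = 2.74 second⁻¹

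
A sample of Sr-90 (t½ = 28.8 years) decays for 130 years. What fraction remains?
N/N₀ = (1/2)^(t/t½) = 0.04377 = 4.38%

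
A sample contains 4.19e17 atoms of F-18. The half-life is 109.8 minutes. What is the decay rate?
A = λN = 2.645e15 decays/minute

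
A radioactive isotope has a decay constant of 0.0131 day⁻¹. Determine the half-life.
t½ = ln(2)/λ = 52.91 days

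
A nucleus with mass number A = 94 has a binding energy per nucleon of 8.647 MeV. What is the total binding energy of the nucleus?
B.E. = 8.647 × 94 = 812.8 MeV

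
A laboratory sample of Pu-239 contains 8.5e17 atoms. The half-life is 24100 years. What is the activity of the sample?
A = λN = 2.445e13 decays/year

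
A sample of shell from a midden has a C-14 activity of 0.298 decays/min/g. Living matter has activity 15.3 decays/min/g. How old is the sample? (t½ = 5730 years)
Age = t½ × log₂(A₀/A) = 32560 years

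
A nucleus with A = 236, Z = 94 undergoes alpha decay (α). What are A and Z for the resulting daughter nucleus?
Daughter: A = 232, Z = 92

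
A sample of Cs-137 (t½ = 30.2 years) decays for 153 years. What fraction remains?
N/N₀ = (1/2)^(t/t½) = 0.02985 = 2.98%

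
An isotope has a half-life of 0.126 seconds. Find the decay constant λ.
λ = ln(2)/t½ = 5.501 second⁻¹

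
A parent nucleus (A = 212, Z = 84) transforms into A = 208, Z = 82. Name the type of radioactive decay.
ΔA = -4, ΔZ = -2 ⇒ alpha decay (α)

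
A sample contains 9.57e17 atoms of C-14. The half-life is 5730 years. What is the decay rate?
A = λN = 1.158e14 decays/year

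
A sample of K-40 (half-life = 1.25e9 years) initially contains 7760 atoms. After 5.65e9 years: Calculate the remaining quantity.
N = N₀(1/2)^(t/t½) = 338.2 atoms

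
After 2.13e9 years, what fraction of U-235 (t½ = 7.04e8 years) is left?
N/N₀ = (1/2)^(t/t½) = 0.1228 = 12.3%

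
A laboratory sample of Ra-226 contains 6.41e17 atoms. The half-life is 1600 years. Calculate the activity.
A = λN = 2.777e14 decays/year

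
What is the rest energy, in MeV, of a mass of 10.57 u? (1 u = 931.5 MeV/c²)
E = mc² = 9846 MeV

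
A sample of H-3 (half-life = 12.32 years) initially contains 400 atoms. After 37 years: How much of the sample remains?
N = N₀(1/2)^(t/t½) = 49.89 atoms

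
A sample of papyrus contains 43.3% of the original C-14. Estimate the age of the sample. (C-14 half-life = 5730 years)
Age = t½ × log₂(1/ratio) = 6919 years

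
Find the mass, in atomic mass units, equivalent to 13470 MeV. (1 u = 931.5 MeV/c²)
m = E/c² = 14.46 u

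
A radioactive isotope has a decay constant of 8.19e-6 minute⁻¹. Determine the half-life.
t½ = ln(2)/λ = 84630 minutes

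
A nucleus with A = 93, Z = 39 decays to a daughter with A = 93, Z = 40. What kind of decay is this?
ΔA = 0, ΔZ = +1 ⇒ beta-minus decay (β⁻)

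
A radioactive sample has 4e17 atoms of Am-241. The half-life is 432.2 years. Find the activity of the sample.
A = λN = 6.415e14 decays/year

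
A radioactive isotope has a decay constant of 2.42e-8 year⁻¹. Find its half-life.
t½ = ln(2)/λ = 2.864e7 years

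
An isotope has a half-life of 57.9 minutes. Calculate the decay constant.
λ = ln(2)/t½ = 0.01197 minute⁻¹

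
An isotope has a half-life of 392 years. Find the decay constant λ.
λ = ln(2)/t½ = 0.001768 year⁻¹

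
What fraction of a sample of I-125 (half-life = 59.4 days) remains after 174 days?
N/N₀ = (1/2)^(t/t½) = 0.1313 = 13.1%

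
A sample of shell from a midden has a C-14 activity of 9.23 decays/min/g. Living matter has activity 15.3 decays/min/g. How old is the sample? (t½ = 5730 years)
Age = t½ × log₂(A₀/A) = 4178 years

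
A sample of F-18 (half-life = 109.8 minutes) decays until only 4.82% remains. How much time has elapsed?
t = t½ × log₂(N₀/N) = 480.4 minutes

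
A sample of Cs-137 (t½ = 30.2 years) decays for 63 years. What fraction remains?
N/N₀ = (1/2)^(t/t½) = 0.2355 = 23.6%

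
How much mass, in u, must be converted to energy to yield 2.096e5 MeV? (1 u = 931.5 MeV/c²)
m = E/c² = 225 u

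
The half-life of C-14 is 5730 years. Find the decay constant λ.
λ = ln(2)/t½ = 1.21e-4 year⁻¹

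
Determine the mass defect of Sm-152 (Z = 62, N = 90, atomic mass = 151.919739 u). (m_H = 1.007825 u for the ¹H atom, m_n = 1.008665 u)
Δm = Z·m_H + N·m_n − M = 1.345 u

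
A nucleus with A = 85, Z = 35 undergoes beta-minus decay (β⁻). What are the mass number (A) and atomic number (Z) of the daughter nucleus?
Daughter: A = 85, Z = 36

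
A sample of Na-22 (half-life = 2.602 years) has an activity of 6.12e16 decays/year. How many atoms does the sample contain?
N = A/λ = 2.297e17 atoms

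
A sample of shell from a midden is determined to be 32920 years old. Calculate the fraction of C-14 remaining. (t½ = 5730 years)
N/N₀ = (1/2)^(t/t½) = 0.01864 = 1.86%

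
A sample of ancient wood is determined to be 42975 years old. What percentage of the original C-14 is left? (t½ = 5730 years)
N/N₀ = (1/2)^(t/t½) = 0.005524 = 0.552%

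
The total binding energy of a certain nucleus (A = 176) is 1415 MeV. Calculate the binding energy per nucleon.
B.E./A = 1415/176 = 8.04 MeV/nucleon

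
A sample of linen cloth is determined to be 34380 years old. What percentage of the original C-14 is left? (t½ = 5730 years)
N/N₀ = (1/2)^(t/t½) = 0.01562 = 1.56%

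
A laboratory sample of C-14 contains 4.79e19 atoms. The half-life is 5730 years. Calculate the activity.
A = λN = 5.794e15 decays/year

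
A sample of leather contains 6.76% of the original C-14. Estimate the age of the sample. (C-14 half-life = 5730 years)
Age = t½ × log₂(1/ratio) = 22270 years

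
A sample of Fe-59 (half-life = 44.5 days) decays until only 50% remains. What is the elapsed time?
t = t½ × log₂(N₀/N) = 44.5 days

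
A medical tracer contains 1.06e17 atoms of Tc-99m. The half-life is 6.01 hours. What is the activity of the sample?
A = λN = 1.223e16 decays/hour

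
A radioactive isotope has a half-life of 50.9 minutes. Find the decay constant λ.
λ = ln(2)/t½ = 0.01362 minute⁻¹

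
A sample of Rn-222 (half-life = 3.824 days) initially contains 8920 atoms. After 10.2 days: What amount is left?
N = N₀(1/2)^(t/t½) = 1404 atoms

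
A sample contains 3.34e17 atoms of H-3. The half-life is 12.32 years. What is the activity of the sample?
A = λN = 1.879e16 decays/year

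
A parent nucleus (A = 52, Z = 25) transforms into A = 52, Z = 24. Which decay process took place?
ΔA = 0, ΔZ = -1 ⇒ beta-plus decay (β⁺) or electron capture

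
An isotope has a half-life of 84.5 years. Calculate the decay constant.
λ = ln(2)/t½ = 0.008203 year⁻¹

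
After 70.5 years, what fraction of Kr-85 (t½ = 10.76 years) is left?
N/N₀ = (1/2)^(t/t½) = 0.01066 = 1.07%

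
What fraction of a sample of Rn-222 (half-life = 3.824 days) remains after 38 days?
N/N₀ = (1/2)^(t/t½) = 0.00102 = 0.102%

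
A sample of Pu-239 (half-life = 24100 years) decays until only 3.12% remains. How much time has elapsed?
t = t½ × log₂(N₀/N) = 1.206e5 years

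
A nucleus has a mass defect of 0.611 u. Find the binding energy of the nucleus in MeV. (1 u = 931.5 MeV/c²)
B.E. = Δm × 931.5 = 569.1 MeV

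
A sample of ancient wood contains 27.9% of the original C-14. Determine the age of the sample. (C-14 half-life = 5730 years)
Age = t½ × log₂(1/ratio) = 10550 years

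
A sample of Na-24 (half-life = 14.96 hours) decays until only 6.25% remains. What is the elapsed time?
t = t½ × log₂(N₀/N) = 59.84 hours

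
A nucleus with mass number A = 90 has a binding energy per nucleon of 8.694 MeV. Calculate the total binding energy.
B.E. = 8.694 × 90 = 782.5 MeV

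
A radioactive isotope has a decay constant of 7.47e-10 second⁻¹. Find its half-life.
t½ = ln(2)/λ = 9.279e8 seconds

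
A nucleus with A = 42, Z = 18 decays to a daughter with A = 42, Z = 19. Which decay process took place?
ΔA = 0, ΔZ = +1 ⇒ beta-minus decay (β⁻)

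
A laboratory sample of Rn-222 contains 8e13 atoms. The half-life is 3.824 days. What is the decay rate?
A = λN = 1.45e13 decays/day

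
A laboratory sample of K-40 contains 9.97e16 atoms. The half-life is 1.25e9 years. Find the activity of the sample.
A = λN = 5.529e7 decays/year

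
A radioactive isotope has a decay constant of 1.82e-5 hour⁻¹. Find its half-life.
t½ = ln(2)/λ = 38090 hours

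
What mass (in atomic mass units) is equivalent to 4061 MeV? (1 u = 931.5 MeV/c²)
m = E/c² = 4.36 u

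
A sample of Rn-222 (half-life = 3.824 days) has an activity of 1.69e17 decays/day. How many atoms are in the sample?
N = A/λ = 9.324e17 atoms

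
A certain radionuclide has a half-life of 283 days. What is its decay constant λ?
λ = ln(2)/t½ = 0.002449 day⁻¹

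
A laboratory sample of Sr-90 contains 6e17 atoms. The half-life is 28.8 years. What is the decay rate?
A = λN = 1.444e16 decays/year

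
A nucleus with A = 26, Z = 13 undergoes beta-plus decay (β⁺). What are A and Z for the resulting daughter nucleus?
Daughter: A = 26, Z = 12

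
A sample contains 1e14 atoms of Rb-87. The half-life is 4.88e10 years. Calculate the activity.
A = λN = 1420 decays/year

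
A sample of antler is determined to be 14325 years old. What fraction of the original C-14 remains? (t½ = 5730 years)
N/N₀ = (1/2)^(t/t½) = 0.1768 = 17.7%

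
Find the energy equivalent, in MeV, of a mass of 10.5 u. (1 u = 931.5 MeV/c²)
E = mc² = 9781 MeV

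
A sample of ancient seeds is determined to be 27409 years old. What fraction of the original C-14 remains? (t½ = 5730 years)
N/N₀ = (1/2)^(t/t½) = 0.03631 = 3.63%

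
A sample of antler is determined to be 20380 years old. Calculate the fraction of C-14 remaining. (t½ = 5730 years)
N/N₀ = (1/2)^(t/t½) = 0.08498 = 8.5%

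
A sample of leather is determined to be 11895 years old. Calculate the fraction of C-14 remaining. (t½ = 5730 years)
N/N₀ = (1/2)^(t/t½) = 0.2372 = 23.7%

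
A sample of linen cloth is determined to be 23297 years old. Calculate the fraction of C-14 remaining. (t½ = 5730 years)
N/N₀ = (1/2)^(t/t½) = 0.05971 = 5.97%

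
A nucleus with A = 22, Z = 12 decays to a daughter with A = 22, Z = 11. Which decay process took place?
ΔA = 0, ΔZ = -1 ⇒ beta-plus decay (β⁺) or electron capture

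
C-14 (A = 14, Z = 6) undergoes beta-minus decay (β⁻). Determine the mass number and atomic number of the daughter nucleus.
Daughter: A = 14, Z = 7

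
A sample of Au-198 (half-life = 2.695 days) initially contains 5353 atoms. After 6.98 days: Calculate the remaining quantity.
N = N₀(1/2)^(t/t½) = 889.1 atoms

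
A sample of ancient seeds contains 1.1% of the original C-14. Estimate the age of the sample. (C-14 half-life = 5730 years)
Age = t½ × log₂(1/ratio) = 37280 years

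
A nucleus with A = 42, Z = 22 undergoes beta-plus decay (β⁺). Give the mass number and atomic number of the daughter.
Daughter: A = 42, Z = 21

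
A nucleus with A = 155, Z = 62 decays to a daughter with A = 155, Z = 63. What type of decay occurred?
ΔA = 0, ΔZ = +1 ⇒ beta-minus decay (β⁻)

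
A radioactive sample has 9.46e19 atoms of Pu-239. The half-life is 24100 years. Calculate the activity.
A = λN = 2.721e15 decays/year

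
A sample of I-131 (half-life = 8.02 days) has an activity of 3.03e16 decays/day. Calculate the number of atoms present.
N = A/λ = 3.506e17 atoms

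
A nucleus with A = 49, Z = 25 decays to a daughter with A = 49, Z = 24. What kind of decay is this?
ΔA = 0, ΔZ = -1 ⇒ beta-plus decay (β⁺) or electron capture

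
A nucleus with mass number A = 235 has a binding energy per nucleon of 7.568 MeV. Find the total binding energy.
B.E. = 7.568 × 235 = 1778 MeV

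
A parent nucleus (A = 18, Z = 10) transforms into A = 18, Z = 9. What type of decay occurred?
ΔA = 0, ΔZ = -1 ⇒ beta-plus decay (β⁺) or electron capture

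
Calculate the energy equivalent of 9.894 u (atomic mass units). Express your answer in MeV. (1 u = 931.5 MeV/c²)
E = mc² = 9216 MeV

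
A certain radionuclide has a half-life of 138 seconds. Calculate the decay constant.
λ = ln(2)/t½ = 0.005023 second⁻¹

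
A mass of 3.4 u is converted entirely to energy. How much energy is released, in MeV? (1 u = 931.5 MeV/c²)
E = mc² = 3167 MeV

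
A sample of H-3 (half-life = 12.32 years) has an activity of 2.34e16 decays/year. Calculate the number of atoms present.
N = A/λ = 4.159e17 atoms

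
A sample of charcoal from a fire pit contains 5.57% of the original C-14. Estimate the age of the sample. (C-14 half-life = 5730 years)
Age = t½ × log₂(1/ratio) = 23870 years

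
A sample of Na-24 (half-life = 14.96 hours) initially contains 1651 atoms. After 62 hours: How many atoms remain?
N = N₀(1/2)^(t/t½) = 93.36 atoms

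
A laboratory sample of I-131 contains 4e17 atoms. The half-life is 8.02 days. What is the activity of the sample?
A = λN = 3.457e16 decays/day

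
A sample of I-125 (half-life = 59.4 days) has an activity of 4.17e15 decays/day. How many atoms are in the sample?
N = A/λ = 3.574e17 atoms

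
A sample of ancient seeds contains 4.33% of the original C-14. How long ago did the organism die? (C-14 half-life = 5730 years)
Age = t½ × log₂(1/ratio) = 25950 years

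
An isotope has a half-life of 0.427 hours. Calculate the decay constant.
λ = ln(2)/t½ = 1.623 hour⁻¹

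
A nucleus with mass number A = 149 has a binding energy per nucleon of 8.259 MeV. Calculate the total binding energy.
B.E. = 8.259 × 149 = 1231 MeV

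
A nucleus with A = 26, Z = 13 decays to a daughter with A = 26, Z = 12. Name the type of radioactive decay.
ΔA = 0, ΔZ = -1 ⇒ beta-plus decay (β⁺) or electron capture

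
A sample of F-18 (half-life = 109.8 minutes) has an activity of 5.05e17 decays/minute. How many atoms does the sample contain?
N = A/λ = 8e19 atoms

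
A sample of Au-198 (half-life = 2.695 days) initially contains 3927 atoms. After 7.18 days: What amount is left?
N = N₀(1/2)^(t/t½) = 619.5 atoms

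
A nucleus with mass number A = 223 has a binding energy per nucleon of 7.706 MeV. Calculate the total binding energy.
B.E. = 7.706 × 223 = 1718 MeV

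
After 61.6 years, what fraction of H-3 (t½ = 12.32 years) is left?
N/N₀ = (1/2)^(t/t½) = 0.03125 = 3.12%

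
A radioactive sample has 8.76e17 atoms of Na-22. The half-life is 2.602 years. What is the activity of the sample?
A = λN = 2.334e17 decays/year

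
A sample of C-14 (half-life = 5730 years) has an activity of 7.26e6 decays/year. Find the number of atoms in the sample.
N = A/λ = 6.002e10 atoms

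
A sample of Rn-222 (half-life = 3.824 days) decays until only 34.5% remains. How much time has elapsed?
t = t½ × log₂(N₀/N) = 5.871 days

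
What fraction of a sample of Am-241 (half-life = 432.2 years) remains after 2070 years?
N/N₀ = (1/2)^(t/t½) = 0.03616 = 3.62%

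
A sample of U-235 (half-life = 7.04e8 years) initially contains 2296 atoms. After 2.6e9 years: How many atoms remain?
N = N₀(1/2)^(t/t½) = 177.5 atoms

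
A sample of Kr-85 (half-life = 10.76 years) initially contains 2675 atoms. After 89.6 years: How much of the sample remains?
N = N₀(1/2)^(t/t½) = 8.329 atoms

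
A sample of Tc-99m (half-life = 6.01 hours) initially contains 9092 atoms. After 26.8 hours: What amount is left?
N = N₀(1/2)^(t/t½) = 413.3 atoms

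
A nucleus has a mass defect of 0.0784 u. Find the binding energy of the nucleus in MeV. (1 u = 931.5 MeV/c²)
B.E. = Δm × 931.5 = 73.03 MeV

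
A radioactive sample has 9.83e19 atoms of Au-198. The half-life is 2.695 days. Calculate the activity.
A = λN = 2.528e19 decays/day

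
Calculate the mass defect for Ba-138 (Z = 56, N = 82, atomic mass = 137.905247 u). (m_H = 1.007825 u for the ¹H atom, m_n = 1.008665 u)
Δm = Z·m_H + N·m_n − M = 1.243 u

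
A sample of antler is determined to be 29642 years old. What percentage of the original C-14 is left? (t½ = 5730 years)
N/N₀ = (1/2)^(t/t½) = 0.02772 = 2.77%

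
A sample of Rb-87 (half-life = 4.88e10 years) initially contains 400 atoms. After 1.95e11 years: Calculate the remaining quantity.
N = N₀(1/2)^(t/t½) = 25.07 atoms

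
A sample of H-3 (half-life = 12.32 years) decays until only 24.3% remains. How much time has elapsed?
t = t½ × log₂(N₀/N) = 25.14 years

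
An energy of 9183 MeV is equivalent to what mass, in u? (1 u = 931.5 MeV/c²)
m = E/c² = 9.858 u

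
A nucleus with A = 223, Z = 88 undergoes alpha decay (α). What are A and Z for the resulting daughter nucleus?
Daughter: A = 219, Z = 86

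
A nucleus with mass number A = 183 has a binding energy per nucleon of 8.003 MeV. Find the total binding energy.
B.E. = 8.003 × 183 = 1465 MeV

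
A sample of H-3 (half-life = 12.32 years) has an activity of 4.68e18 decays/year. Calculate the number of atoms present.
N = A/λ = 8.318e19 atoms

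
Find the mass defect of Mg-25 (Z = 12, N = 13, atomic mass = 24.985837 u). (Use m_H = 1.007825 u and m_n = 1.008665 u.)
Δm = Z·m_H + N·m_n − M = 0.2207 u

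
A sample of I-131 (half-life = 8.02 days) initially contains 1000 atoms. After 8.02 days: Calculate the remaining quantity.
N = N₀(1/2)^(t/t½) = 500 atoms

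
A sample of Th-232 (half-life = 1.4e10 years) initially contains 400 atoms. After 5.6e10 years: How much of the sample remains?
N = N₀(1/2)^(t/t½) = 25 atoms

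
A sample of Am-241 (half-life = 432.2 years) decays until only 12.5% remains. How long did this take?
t = t½ × log₂(N₀/N) = 1297 years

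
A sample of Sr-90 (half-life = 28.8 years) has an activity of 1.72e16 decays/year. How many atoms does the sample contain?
N = A/λ = 7.147e17 atoms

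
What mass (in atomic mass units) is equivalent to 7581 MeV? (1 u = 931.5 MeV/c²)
m = E/c² = 8.138 u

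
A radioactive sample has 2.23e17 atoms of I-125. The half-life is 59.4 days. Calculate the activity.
A = λN = 2.602e15 decays/day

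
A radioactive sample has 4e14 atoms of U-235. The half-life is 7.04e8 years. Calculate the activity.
A = λN = 3.938e5 decays/year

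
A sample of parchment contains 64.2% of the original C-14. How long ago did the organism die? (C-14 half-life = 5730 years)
Age = t½ × log₂(1/ratio) = 3664 years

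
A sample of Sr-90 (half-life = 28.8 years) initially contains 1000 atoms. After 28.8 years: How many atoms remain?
N = N₀(1/2)^(t/t½) = 500 atoms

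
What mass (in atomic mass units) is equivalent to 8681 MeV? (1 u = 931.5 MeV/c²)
m = E/c² = 9.319 u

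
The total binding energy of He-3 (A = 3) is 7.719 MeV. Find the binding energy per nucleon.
B.E./A = 7.719/3 = 2.573 MeV/nucleon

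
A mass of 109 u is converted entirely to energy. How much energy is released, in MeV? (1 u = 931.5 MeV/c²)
E = mc² = 1.015e5 MeV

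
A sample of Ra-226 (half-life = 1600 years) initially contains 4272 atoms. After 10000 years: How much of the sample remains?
N = N₀(1/2)^(t/t½) = 56.13 atoms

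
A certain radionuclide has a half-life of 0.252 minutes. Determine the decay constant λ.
λ = ln(2)/t½ = 2.751 minute⁻¹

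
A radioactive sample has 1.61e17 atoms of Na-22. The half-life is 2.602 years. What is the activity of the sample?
A = λN = 4.289e16 decays/year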